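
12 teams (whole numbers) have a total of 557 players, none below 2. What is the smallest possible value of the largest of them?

If every one of the 12 were at most 46, the total would be at most 12 × 46 = 552 < 557.
Taking 7 copies of 46 and 5 copies of 47 gives exactly 557, so 47 is attained.

47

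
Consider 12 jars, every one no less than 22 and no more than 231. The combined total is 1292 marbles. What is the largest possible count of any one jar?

To make one jar as large as possible, make the other 11 as small as possible.
The other 11 contribute at least 11 × 22 = 242, leaving at most 1292 − 242 = 1050.
But each jar is capped at 231, so the maximum is 231.
Achievable: one at 231 and the other 11 totalling 1061, which fits since 11 × 22 ≤ 1061 ≤ 11 × 231.

231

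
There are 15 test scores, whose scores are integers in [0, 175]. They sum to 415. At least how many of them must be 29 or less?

Let j be the number exceeding 29. Then the total is ≥ 30·j + 0·(15 − j) = 0 + 30j.
So 30j ≤ 415 and j ≤ 13; hence at least 15 − 13 = 2 are ≤ 29.
Exactly 2 works: 2 values at 0 and 13 at 30 total 390; raise one of the low values by 25 (still ≤ 29) to hit 415.

2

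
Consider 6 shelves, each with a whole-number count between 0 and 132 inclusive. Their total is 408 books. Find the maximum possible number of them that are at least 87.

4

Suppose k of them are at least 87. Those contribute at least 87 each and the other 6 − k at least 0 each.
So the total is at least 87k + 0(6 − k) = 0 + 87k. This must be ≤ 408, giving k ≤ 4.
k = 4 is achieved by 4 values at 87 and 2 at 0, total 348; add 60 to one value (staying below 87) to reach 408.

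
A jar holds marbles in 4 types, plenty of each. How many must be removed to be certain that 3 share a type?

In the worst case you draw 2 of each of the 4 types: 4 × 2 = 8.
One more forces 3 of some type, so 8 + 1 = 9.

9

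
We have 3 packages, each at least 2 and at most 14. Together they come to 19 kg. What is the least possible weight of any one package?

2

To make one package as small as possible, make the other 2 as large as possible.
The other 2 can take up 2 × 14 = 28 ≥ 19 − 2, so one package can sit at its floor of 2.
Achievable: one at 2 and the other 2 totalling 17, which fits since 2 × 2 ≤ 17 ≤ 2 × 14.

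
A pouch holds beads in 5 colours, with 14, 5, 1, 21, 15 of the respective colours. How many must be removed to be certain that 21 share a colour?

56

In the worst case you take as many as possible of each colour without reaching 21: 14 + 5 + 1 + 20 + 15 = 55.
The next one must give 21 of some colour, so 55 + 1 = 56.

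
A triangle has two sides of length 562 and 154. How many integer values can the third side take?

307

The triangle inequality gives |562 − 154| < c < 562 + 154, i.e. 408 < c < 716.
So c can be any integer from 409 to 715: 307 values.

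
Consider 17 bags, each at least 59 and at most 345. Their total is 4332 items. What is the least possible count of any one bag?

To make one bag as small as possible, make the other 16 as large as possible.
The other 16 can take up 16 × 345 = 5520 ≥ 4332 − 59, so one bag can sit at its floor of 59.
Achievable: one at 59 and the other 16 totalling 4273, which fits since 16 × 59 ≤ 4273 ≤ 16 × 345.

59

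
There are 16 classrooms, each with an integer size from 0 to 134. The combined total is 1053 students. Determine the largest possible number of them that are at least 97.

10

With k values at 97 or above and the rest at least 0, the sum is at least 0 + 97k.
Since the sum is 1053, we need 97k ≤ 1053, i.e. k ≤ 10.
k = 10 is achieved by 10 values at 97 and 6 at 0, total 970; add 83 to one value (staying below 97) to reach 1053.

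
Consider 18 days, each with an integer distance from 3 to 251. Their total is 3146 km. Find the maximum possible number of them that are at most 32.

6

Each value at 32 or below falls at least 251 − 32 = 219 short of the ceiling 251.
The ceiling total is 18 × 251 = 4518, and we need 3146, so at most ⌊(4518 − 3146)/219⌋ = 6 can be that low.
k = 6 is achieved by 6 values at 32 and 12 at 251, total 3204; lower one of the 251's by 58 (still > 32) to reach 3146.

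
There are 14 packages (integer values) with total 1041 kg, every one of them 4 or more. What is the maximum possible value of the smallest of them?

The 14 values sum to 1041, so their minimum is at most ⌊1041/14⌋ = 74.
Achievable: 9 of them at 74 and 5 at 75 total 1041.

74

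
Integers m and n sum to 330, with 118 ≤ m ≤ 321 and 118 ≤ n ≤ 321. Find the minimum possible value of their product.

25016

For a fixed sum, mn is smallest when m and n are as far apart as possible.
The extreme feasible split is m = 118, n = 212, giving mn = 25016.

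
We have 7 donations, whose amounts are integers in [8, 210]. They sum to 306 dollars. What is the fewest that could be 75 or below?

4

Each value above 75 is at least 76, contributing at least 76 − 8 = 68 above the floor 8.
The sum exceeds the floor total 56 by 250, so at most ⌊250/68⌋ = 3 exceed 75, and at least 4 are ≤ 75.
Exactly 4 works: 4 values at 8 and 3 at 76 total 260; raise one of the low values by 46 (still ≤ 75) to hit 306.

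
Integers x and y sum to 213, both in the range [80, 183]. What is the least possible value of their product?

10640

For a fixed sum, xy is smallest when x and y are as far apart as possible.
The extreme feasible split is x = 80, y = 133, giving xy = 10640.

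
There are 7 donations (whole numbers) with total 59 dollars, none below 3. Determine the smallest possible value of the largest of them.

The 7 values sum to 59, so their maximum is at least ⌈59/7⌉ = 9.
Taking 4 copies of 8 and 3 copies of 9 gives exactly 59, so 9 is attained.

9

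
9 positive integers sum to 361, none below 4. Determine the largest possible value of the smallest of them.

40

If every one of the 9 were at least 41, the total would be at least 9 × 41 = 369 > 361.
Equality holds with 8 values of 40 and 1 value of 41.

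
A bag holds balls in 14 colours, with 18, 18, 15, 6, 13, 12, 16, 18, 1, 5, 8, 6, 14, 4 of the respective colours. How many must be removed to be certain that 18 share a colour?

152

In the worst case you take as many as possible of each colour without reaching 18: 17 + 17 + 15 + 6 + 13 + 12 + 16 + 17 + 1 + 5 + 8 + 6 + 14 + 4 = 151.
The next one must give 18 of some colour, so 151 + 1 = 152.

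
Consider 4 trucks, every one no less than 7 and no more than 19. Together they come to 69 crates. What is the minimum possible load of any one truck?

12

To make one truck as small as possible, make the other 3 as large as possible.
The other 3 contribute at most 3 × 19 = 57, leaving at least 69 − 57 = 12.
Since 12 ≥ 7, this is achievable: one at 12 and 3 at 19.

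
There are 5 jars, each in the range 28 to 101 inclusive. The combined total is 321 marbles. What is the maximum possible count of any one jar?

To make one jar as large as possible, make the other 4 as small as possible.
The other 4 contribute at least 4 × 28 = 112, leaving at most 321 − 112 = 209.
But each jar is capped at 101, so the maximum is 101.
Achievable: one at 101 and the other 4 totalling 220, which fits since 4 × 28 ≤ 220 ≤ 4 × 101.

101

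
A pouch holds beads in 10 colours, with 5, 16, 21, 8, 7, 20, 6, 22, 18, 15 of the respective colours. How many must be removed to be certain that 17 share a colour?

122

In the worst case you take as many as possible of each colour without reaching 17: 5 + 16 + 16 + 8 + 7 + 16 + 6 + 16 + 16 + 15 = 121.
The next one must give 17 of some colour, so 121 + 1 = 122.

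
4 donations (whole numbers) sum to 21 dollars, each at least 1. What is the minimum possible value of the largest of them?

The 4 values sum to 21, so their maximum is at least ⌈21/4⌉ = 6.
Equality holds with 1 value of 6 and 3 values of 5.

6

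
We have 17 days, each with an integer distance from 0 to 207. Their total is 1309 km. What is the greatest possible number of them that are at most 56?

14

Each value at 56 or below falls at least 207 − 56 = 151 short of the ceiling 207.
The ceiling total is 17 × 207 = 3519, and we need 1309, so at most ⌊(3519 − 1309)/151⌋ = 14 can be that low.
k = 14 is achieved by 14 values at 56 and 3 at 207, total 1405; lower one of the 207's by 96 (still > 56) to reach 1309.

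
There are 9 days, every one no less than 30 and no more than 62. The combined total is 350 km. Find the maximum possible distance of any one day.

Maximizing one value means minimizing the remaining 8.
The other 8 contribute at least 8 × 30 = 240, leaving at most 350 − 240 = 110.
But each day is capped at 62, so the maximum is 62.
Achievable: one at 62 and the other 8 totalling 288, which fits since 8 × 30 ≤ 288 ≤ 8 × 62.

62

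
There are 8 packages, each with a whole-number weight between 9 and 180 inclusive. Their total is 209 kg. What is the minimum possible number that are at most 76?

6

Each value above 76 is at least 77, contributing at least 77 − 9 = 68 above the floor 9.
The sum exceeds the floor total 72 by 137, so at most ⌊137/68⌋ = 2 exceed 76, and at least 6 are ≤ 76.
Exactly 6 works: 6 values at 9 and 2 at 77 total 208; raise one of the low values by 1 (still ≤ 76) to hit 209.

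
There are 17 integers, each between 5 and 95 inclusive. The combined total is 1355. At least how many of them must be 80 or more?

Suppose at most 17 − j of them reach 80; then j values are ≤ 79 and the rest ≤ 95.
The total is then ≤ 79·j + 95·(17 − j) = 1615 − 16j. For this to be ≥ 1355 we need j ≤ 16, so at least 17 − 16 = 1 must reach 80.
Exactly 1 works: 1 value at 95 and 16 at 79 total 1359; lower one of the high values by 4 (still ≥ 80) to hit 1355.

1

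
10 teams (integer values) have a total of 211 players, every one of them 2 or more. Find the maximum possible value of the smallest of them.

The average is 211/10 < 22, so some value is ≤ 21.
Equality holds with 9 values of 21 and 1 value of 22.

21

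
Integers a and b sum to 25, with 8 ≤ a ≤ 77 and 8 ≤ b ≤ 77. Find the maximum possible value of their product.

For a fixed sum, the product ab is largest when a and b are as close as possible.
Taking a = 12 and b = 13 (both in [8, 77]) gives ab = 156.

156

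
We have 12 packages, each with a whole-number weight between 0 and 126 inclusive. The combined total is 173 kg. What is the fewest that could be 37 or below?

If only k of them are at most 37, the other 12 − k are at least 38, so the total is at least (12 − k)·38 + k·0.
This is ≤ 173, so (12 − k)·38 + 0k ≤ 173, which gives k ≥ 8.
Exactly 8 works: 8 values at 0 and 4 at 38 total 152; raise one of the low values by 21 (still ≤ 37) to hit 173.

8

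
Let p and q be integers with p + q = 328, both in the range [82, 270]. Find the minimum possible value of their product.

20172

pq = p(328 − p) is concave in p, so over [82, 246] it is minimized at an endpoint.
The extreme feasible split is p = 82, q = 246, giving pq = 20172.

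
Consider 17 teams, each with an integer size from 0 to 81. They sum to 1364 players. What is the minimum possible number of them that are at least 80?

Each value short of 80 is at most 79, costing at least 81 − 79 = 2 against the maximum total of 1377.
We can afford to lose at most 1377 − 1364 = 13, so at most ⌊13/2⌋ = 6 fall short, and at least 11 are ≥ 80.
Exactly 11 works: 11 values at 81 and 6 at 79 total 1365; lower one of the high values by 1 (still ≥ 80) to hit 1364.

11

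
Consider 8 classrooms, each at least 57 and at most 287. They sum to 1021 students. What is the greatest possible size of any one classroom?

Maximizing one value means minimizing the remaining 7.
The other 7 contribute at least 7 × 57 = 399, leaving at most 1021 − 399 = 622.
But each classroom is capped at 287, so the maximum is 287.
Achievable: one at 287 and the other 7 totalling 734, which fits since 7 × 57 ≤ 734 ≤ 7 × 287.

287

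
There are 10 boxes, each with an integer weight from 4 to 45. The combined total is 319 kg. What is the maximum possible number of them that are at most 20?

Each value at 20 or below falls at least 45 − 20 = 25 short of the ceiling 45.
The ceiling total is 10 × 45 = 450, and we need 319, so at most ⌊(450 − 319)/25⌋ = 5 can be that low.
k = 5 is achieved by 5 values at 20 and 5 at 45, total 325; lower one of the 45's by 6 (still > 20) to reach 319.

5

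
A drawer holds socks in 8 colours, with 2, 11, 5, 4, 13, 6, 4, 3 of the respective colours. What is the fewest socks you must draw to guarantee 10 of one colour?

In the worst case you take as many as possible of each colour without reaching 10: 2 + 9 + 5 + 4 + 9 + 6 + 4 + 3 = 42.
The next one must give 10 of some colour, so 42 + 1 = 43.

43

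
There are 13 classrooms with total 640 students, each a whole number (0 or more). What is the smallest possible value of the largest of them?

50

The average is 640/13 > 49, so not all 13 can be 49 or less; the largest is ≥ 50.
Equality holds with 3 values of 50 and 10 values of 49.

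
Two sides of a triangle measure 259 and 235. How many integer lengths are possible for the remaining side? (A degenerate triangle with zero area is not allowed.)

469

The triangle inequality gives |259 − 235| < c < 259 + 235, i.e. 24 < c < 494.
So c can be any integer from 25 to 493: 469 values.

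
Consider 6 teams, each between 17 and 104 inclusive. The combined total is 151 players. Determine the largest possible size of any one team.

66

Maximizing one value means minimizing the remaining 5.
The other 5 contribute at least 5 × 17 = 85, leaving at most 151 − 85 = 66.
Since 66 ≤ 104, this is achievable: one at 66 and 5 at 17.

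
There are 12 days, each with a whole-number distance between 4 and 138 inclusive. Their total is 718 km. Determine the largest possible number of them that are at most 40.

Suppose k of them are at most 40. Those contribute at most 40 each and the rest at most 138 each.
So the total is at most 40k + 138(12 − k) = 1656 − 98k. This must still be ≥ 718, so k ≤ 9.
k = 9 is achieved by 9 values at 40 and 3 at 138, total 774; lower one of the 138's by 56 (still > 40) to reach 718.

9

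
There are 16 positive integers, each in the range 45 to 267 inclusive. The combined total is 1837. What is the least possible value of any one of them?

45

Minimizing one value means maximizing the remaining 15.
The other 15 can take up 15 × 267 = 4005 ≥ 1837 − 45, so one integer can sit at its floor of 45.
Achievable: one at 45 and the other 15 totalling 1792, which fits since 15 × 45 ≤ 1792 ≤ 15 × 267.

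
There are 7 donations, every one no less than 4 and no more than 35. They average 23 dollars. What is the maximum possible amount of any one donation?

35

To make one donation as large as possible, make the other 6 as small as possible.
The total is 7 × 23 = 161.
The other 6 contribute at least 6 × 4 = 24, leaving at most 161 − 24 = 137.
But each donation is capped at 35, so the maximum is 35.
Achievable: one at 35 and the other 6 totalling 126, which fits since 6 × 4 ≤ 126 ≤ 6 × 35.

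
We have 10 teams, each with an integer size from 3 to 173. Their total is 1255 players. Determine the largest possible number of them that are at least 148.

8

With k values at 148 or above and the rest at least 3, the sum is at least 30 + 145k.
Since the sum is 1255, we need 145k ≤ 1225, i.e. k ≤ 8.
k = 8 is achieved by 8 values at 148 and 2 at 3, total 1190; add 65 to one value (staying below 148) to reach 1255.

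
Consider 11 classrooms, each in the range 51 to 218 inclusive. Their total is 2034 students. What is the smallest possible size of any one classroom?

51

To make one classroom as small as possible, make the other 10 as large as possible.
The other 10 can take up 10 × 218 = 2180 ≥ 2034 − 51, so one classroom can sit at its floor of 51.
Achievable: one at 51 and the other 10 totalling 1983, which fits since 10 × 51 ≤ 1983 ≤ 10 × 218.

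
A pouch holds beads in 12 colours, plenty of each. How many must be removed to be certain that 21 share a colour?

241

You could draw 20 of every colour without reaching 21 of any — 240 in all.
One more forces 21 of some colour, so 240 + 1 = 241.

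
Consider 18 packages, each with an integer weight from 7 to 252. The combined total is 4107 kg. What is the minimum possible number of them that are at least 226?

Each value short of 226 is at most 225, costing at least 252 − 225 = 27 against the maximum total of 4536.
We can afford to lose at most 4536 − 4107 = 429, so at most ⌊429/27⌋ = 15 fall short, and at least 3 are ≥ 226.
Exactly 3 works: 3 values at 252 and 15 at 225 total 4131; lower one of the high values by 24 (still ≥ 226) to hit 4107.

3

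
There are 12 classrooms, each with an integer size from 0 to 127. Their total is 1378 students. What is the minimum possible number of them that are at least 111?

If only k of them are at least 111, the other 12 − k are at most 110, so the total is at most k·127 + (12 − k)·110.
This must reach 1378, so k·127 + (12 − k)·110 ≥ 1378, giving k ≥ 4.
Exactly 4 works: 4 values at 127 and 8 at 110 total 1388; lower one of the high values by 10 (still ≥ 111) to hit 1378.

4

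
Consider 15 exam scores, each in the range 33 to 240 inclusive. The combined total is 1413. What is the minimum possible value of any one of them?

Minimizing one value means maximizing the remaining 14.
The other 14 can take up 14 × 240 = 3360 ≥ 1413 − 33, so one score can sit at its floor of 33.
Achievable: one at 33 and the other 14 totalling 1380, which fits since 14 × 33 ≤ 1380 ≤ 14 × 240.

33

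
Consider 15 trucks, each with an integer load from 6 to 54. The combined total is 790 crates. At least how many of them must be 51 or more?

Each value short of 51 is at most 50, costing at least 54 − 50 = 4 against the maximum total of 810.
We can afford to lose at most 810 − 790 = 20, so at most ⌊20/4⌋ = 5 fall short, and at least 10 are ≥ 51.
Exactly 10 works: 10 values at 54 and 5 at 50 total 790.

10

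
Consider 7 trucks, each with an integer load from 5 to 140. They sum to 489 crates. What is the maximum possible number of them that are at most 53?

5

Each value at 53 or below falls at least 140 − 53 = 87 short of the ceiling 140.
The ceiling total is 7 × 140 = 980, and we need 489, so at most ⌊(980 − 489)/87⌋ = 5 can be that low.
k = 5 is achieved by 5 values at 53 and 2 at 140, total 545; lower one of the 140's by 56 (still > 53) to reach 489.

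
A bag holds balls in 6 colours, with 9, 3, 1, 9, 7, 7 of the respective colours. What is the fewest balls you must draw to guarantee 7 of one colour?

In the worst case you take as many as possible of each colour without reaching 7: 6 + 3 + 1 + 6 + 6 + 6 = 28.
The next one must give 7 of some colour, so 28 + 1 = 29.

29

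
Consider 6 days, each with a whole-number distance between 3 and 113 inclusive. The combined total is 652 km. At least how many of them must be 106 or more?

3

Suppose at most 6 − j of them reach 106; then j values are ≤ 105 and the rest ≤ 113.
The total is then ≤ 105·j + 113·(6 − j) = 678 − 8j. For this to be ≥ 652 we need j ≤ 3, so at least 6 − 3 = 3 must reach 106.
Exactly 3 works: 3 values at 113 and 3 at 105 total 654; lower one of the high values by 2 (still ≥ 106) to hit 652.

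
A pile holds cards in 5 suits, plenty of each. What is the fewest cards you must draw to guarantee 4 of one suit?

In the worst case you draw 3 of each of the 5 suits: 5 × 3 = 15.
One more forces 4 of some suit, so 15 + 1 = 16.

16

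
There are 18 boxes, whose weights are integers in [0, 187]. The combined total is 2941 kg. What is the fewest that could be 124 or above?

Each value short of 124 is at most 123, costing at least 187 − 123 = 64 against the maximum total of 3366.
We can afford to lose at most 3366 − 2941 = 425, so at most ⌊425/64⌋ = 6 fall short, and at least 12 are ≥ 124.
Exactly 12 works: 12 values at 187 and 6 at 123 total 2982; lower one of the high values by 41 (still ≥ 124) to hit 2941.

12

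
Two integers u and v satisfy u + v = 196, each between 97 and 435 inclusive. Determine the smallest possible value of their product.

9603

uv = u(196 − u) is concave in u, so over [97, 99] it is minimized at an endpoint.
At the endpoint u = 97, v = 196 − 97 = 99, so uv = 97 × 99 = 9603.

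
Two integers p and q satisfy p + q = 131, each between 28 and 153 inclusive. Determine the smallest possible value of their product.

For a fixed sum, pq is smallest when p and q are as far apart as possible.
The extreme feasible split is p = 28, q = 103, giving pq = 2884.

2884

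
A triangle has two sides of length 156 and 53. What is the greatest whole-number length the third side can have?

208

The third side must be less than 156 + 53 = 209.
The largest integer below 209 is 208.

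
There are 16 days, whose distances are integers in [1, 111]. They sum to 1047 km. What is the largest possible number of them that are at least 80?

13

If k of the values are ≥ 80, the total is ≥ 80k + 1(16 − k).
Setting 80k + 1(16 − k) ≤ 1047 gives 79k ≤ 1031, so k ≤ 13.
k = 13 is achieved by 13 values at 80 and 3 at 1, total 1043; add 4 to one value (staying below 80) to reach 1047.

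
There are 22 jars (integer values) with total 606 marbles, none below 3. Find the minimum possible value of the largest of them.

If every one of the 22 were at most 27, the total would be at most 22 × 27 = 594 < 606.
Equality holds with 12 values of 28 and 10 values of 27.

28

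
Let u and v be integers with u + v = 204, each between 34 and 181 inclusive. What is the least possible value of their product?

Since u + v is fixed, pushing one of them to its bound minimizes the product.
The extreme feasible split is u = 34, v = 170, giving uv = 5780.

5780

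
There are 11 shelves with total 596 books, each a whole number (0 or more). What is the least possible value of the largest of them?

The 11 values sum to 596, so their maximum is at least ⌈596/11⌉ = 55.
Achievable: 2 of them at 55 and 9 at 54 total 596.

55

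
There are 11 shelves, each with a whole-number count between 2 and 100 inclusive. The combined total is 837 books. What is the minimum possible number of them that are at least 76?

1

If only k of them are at least 76, the other 11 − k are at most 75, so the total is at most k·100 + (11 − k)·75.
This must reach 837, so k·100 + (11 − k)·75 ≥ 837, giving k ≥ 1.
Exactly 1 works: 1 value at 100 and 10 at 75 total 850; lower one of the high values by 13 (still ≥ 76) to hit 837.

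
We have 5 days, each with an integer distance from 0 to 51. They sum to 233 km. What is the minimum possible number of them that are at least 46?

2

If only k of them are at least 46, the other 5 − k are at most 45, so the total is at most k·51 + (5 − k)·45.
This must reach 233, so k·51 + (5 − k)·45 ≥ 233, giving k ≥ 2.
Exactly 2 works: 2 values at 51 and 3 at 45 total 237; lower one of the high values by 4 (still ≥ 46) to hit 233.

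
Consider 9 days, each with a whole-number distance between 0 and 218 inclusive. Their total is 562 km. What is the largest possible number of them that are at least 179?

With k values at 179 or above and the rest at least 0, the sum is at least 0 + 179k.
Since the sum is 562, we need 179k ≤ 562, i.e. k ≤ 3.
k = 3 is achieved by 3 values at 179 and 6 at 0, total 537; add 25 to one value (staying below 179) to reach 562.

3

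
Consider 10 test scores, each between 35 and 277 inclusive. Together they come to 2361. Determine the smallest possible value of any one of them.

35

Minimizing one value means maximizing the remaining 9.
The other 9 can take up 9 × 277 = 2493 ≥ 2361 − 35, so one score can sit at its floor of 35.
Achievable: one at 35 and the other 9 totalling 2326, which fits since 9 × 35 ≤ 2326 ≤ 9 × 277.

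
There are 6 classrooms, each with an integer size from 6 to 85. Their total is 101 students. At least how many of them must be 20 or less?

Each value above 20 is at least 21, contributing at least 21 − 6 = 15 above the floor 6.
The sum exceeds the floor total 36 by 65, so at most ⌊65/15⌋ = 4 exceed 20, and at least 2 are ≤ 20.
Exactly 2 works: 2 values at 6 and 4 at 21 total 96; raise one of the low values by 5 (still ≤ 20) to hit 101.

2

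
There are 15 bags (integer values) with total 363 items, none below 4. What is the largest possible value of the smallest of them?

24

The average is 363/15 < 25, so some value is ≤ 24.
Achievable: 12 of them at 24 and 3 at 25 total 363.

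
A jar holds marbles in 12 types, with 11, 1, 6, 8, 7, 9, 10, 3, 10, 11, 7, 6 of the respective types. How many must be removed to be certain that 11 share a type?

In the worst case you take as many as possible of each type without reaching 11: 10 + 1 + 6 + 8 + 7 + 9 + 10 + 3 + 10 + 10 + 7 + 6 = 87.
The next one must give 11 of some type, so 87 + 1 = 88.

88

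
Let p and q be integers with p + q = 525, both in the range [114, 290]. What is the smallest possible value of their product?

68150

pq = p(525 − p) is concave in p, so over [235, 290] it is minimized at an endpoint.
At the endpoint p = 235, q = 525 − 235 = 290, so pq = 235 × 290 = 68150.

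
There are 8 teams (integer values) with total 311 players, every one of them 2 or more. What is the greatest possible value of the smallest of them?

38

The average is 311/8 < 39, so some value is ≤ 38.
Taking 1 copy of 38 and 7 copies of 39 gives exactly 311, so 38 is attained.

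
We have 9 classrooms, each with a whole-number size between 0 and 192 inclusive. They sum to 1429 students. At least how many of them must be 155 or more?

2

If only k of them are at least 155, the other 9 − k are at most 154, so the total is at most k·192 + (9 − k)·154.
This must reach 1429, so k·192 + (9 − k)·154 ≥ 1429, giving k ≥ 2.
Exactly 2 works: 2 values at 192 and 7 at 154 total 1462; lower one of the high values by 33 (still ≥ 155) to hit 1429.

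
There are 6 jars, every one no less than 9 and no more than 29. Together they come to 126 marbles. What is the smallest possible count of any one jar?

Minimizing one value means maximizing the remaining 5.
The other 5 can take up 5 × 29 = 145 ≥ 126 − 9, so one jar can sit at its floor of 9.
Achievable: one at 9 and the other 5 totalling 117, which fits since 5 × 9 ≤ 117 ≤ 5 × 29.

9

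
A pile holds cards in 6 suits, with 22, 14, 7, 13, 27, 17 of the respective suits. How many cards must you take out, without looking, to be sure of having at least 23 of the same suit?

96

In the worst case you take as many as possible of each suit without reaching 23: 22 + 14 + 7 + 13 + 22 + 17 = 95.
The next one must give 23 of some suit, so 95 + 1 = 96.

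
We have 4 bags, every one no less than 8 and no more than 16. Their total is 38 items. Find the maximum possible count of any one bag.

14

To make one bag as large as possible, make the other 3 as small as possible.
The other 3 contribute at least 3 × 8 = 24, leaving at most 38 − 24 = 14.
Since 14 ≤ 16, this is achievable: one at 14 and 3 at 8.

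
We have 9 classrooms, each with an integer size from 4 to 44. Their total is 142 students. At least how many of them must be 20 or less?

3

Let j be the number exceeding 20. Then the total is ≥ 21·j + 4·(9 − j) = 36 + 17j.
So 17j ≤ 106 and j ≤ 6; hence at least 9 − 6 = 3 are ≤ 20.
Exactly 3 works: 3 values at 4 and 6 at 21 total 138; raise one of the low values by 4 (still ≤ 20) to hit 142.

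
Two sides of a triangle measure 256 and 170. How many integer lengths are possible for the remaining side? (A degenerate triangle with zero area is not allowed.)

The triangle inequality gives |256 − 170| < c < 256 + 170, i.e. 86 < c < 426.
So c can be any integer from 87 to 425: 339 values.

339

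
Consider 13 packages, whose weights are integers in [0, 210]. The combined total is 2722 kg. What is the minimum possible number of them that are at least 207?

Each value short of 207 is at most 206, costing at least 210 − 206 = 4 against the maximum total of 2730.
We can afford to lose at most 2730 − 2722 = 8, so at most ⌊8/4⌋ = 2 fall short, and at least 11 are ≥ 207.
Exactly 11 works: 11 values at 210 and 2 at 206 total 2722.

11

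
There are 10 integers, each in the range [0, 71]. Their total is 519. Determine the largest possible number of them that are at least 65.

If k of the values are ≥ 65, the total is ≥ 65k + 0(10 − k).
Setting 65k + 0(10 − k) ≤ 519 gives 65k ≤ 519, so k ≤ 7.
k = 7 is achieved by 7 values at 65 and 3 at 0, total 455; add 64 to one value (staying below 65) to reach 519.

7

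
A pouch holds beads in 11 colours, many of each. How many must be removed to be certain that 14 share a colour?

In the worst case you draw 13 of each of the 11 colours: 11 × 13 = 143.
One more forces 14 of some colour, so 143 + 1 = 144.

144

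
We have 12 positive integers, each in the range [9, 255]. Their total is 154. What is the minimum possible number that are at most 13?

3

Let j be the number exceeding 13. Then the total is ≥ 14·j + 9·(12 − j) = 108 + 5j.
So 5j ≤ 46 and j ≤ 9; hence at least 12 − 9 = 3 are ≤ 13.
Exactly 3 works: 3 values at 9 and 9 at 14 total 153; raise one of the low values by 1 (still ≤ 13) to hit 154.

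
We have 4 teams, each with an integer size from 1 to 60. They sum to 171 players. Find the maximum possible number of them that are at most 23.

Suppose k of them are at most 23. Those contribute at most 23 each and the rest at most 60 each.
So the total is at most 23k + 60(4 − k) = 240 − 37k. This must still be ≥ 171, so k ≤ 1.
k = 1 is achieved by 1 value at 23 and 3 at 60, total 203; lower one of the 60's by 32 (still > 23) to reach 171.

1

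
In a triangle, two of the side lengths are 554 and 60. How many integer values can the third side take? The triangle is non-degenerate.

119

The triangle inequality gives |554 − 60| < c < 554 + 60, i.e. 494 < c < 614.
So c can be any integer from 495 to 613: 119 values.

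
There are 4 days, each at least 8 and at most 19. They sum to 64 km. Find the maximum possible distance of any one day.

19

To make one day as large as possible, make the other 3 as small as possible.
The other 3 contribute at least 3 × 8 = 24, leaving at most 64 − 24 = 40.
But each day is capped at 19, so the maximum is 19.
Achievable: one at 19 and the other 3 totalling 45, which fits since 3 × 8 ≤ 45 ≤ 3 × 19.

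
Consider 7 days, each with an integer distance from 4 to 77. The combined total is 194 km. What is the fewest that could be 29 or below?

If only k of them are at most 29, the other 7 − k are at least 30, so the total is at least (7 − k)·30 + k·4.
This is ≤ 194, so (7 − k)·30 + 4k ≤ 194, which gives k ≥ 1.
Exactly 1 works: 1 value at 4 and 6 at 30 total 184; raise one of the low values by 10 (still ≤ 29) to hit 194.

1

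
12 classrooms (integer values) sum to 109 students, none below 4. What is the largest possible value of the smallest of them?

9

If every one of the 12 were at least 10, the total would be at least 12 × 10 = 120 > 109.
Achievable: 11 of them at 9 and 1 at 10 total 109.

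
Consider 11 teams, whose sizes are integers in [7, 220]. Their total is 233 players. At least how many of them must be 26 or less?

Each value above 26 is at least 27, contributing at least 27 − 7 = 20 above the floor 7.
The sum exceeds the floor total 77 by 156, so at most ⌊156/20⌋ = 7 exceed 26, and at least 4 are ≤ 26.
Exactly 4 works: 4 values at 7 and 7 at 27 total 217; raise one of the low values by 16 (still ≤ 26) to hit 233.

4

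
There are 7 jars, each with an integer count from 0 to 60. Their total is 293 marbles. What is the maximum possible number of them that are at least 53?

Suppose k of them are at least 53. Those contribute at least 53 each and the other 7 − k at least 0 each.
So the total is at least 53k + 0(7 − k) = 0 + 53k. This must be ≤ 293, giving k ≤ 5.
k = 5 is achieved by 5 values at 53 and 2 at 0, total 265; add 28 to one value (staying below 53) to reach 293.

5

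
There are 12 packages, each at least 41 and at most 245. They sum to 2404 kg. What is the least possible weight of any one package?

41

Minimizing one value means maximizing the remaining 11.
The other 11 can take up 11 × 245 = 2695 ≥ 2404 − 41, so one package can sit at its floor of 41.
Achievable: one at 41 and the other 11 totalling 2363, which fits since 11 × 41 ≤ 2363 ≤ 11 × 245.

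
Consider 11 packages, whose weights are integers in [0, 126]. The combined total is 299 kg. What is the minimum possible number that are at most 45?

5

Each value above 45 is at least 46, contributing at least 46 − 0 = 46 above the floor 0.
The sum exceeds the floor total 0 by 299, so at most ⌊299/46⌋ = 6 exceed 45, and at least 5 are ≤ 45.
Exactly 5 works: 5 values at 0 and 6 at 46 total 276; raise one of the low values by 23 (still ≤ 45) to hit 299.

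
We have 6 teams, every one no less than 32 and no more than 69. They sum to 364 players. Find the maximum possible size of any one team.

Maximizing one value means minimizing the remaining 5.
The other 5 contribute at least 5 × 32 = 160, leaving at most 364 − 160 = 204.
But each team is capped at 69, so the maximum is 69.
Achievable: one at 69 and the other 5 totalling 295, which fits since 5 × 32 ≤ 295 ≤ 5 × 69.

69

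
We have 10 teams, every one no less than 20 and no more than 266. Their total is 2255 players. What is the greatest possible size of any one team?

To make one team as large as possible, make the other 9 as small as possible.
The other 9 contribute at least 9 × 20 = 180, leaving at most 2255 − 180 = 2075.
But each team is capped at 266, so the maximum is 266.
Achievable: one at 266 and the other 9 totalling 1989, which fits since 9 × 20 ≤ 1989 ≤ 9 × 266.

266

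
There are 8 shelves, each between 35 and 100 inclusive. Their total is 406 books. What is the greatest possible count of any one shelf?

100

To make one shelf as large as possible, make the other 7 as small as possible.
The other 7 contribute at least 7 × 35 = 245, leaving at most 406 − 245 = 161.
But each shelf is capped at 100, so the maximum is 100.
Achievable: one at 100 and the other 7 totalling 306, which fits since 7 × 35 ≤ 306 ≤ 7 × 100.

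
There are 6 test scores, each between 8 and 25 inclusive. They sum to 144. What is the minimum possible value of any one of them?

Minimizing one value means maximizing the remaining 5.
The other 5 contribute at most 5 × 25 = 125, leaving at least 144 − 125 = 19.
Since 19 ≥ 8, this is achievable: one at 19 and 5 at 25.

19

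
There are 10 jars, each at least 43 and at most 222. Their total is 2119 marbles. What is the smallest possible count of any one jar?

To make one jar as small as possible, make the other 9 as large as possible.
The other 9 contribute at most 9 × 222 = 1998, leaving at least 2119 − 1998 = 121.
Since 121 ≥ 43, this is achievable: one at 121 and 9 at 222.

121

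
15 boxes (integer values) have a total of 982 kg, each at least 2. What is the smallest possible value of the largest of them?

If every one of the 15 were at most 65, the total would be at most 15 × 65 = 975 < 982.
Achievable: 7 of them at 66 and 8 at 65 total 982.

66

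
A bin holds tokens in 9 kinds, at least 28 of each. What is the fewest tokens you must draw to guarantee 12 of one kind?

You could draw 11 of every kind without reaching 12 of any — 99 in all.
One more forces 12 of some kind, so 99 + 1 = 100.

100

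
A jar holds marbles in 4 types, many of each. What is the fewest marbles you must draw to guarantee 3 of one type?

9

You could draw 2 of every type without reaching 3 of any — 8 in all.
One more forces 3 of some type, so 8 + 1 = 9.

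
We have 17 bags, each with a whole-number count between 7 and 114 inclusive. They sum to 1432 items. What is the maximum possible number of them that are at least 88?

16

Suppose k of them are at least 88. Those contribute at least 88 each and the other 17 − k at least 7 each.
So the total is at least 88k + 7(17 − k) = 119 + 81k. This must be ≤ 1432, giving k ≤ 16.
k = 16 is achieved by 16 values at 88 and 1 at 7, total 1415; add 17 to one value (staying below 88) to reach 1432.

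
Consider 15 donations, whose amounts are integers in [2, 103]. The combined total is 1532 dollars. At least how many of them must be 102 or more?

9

Each value short of 102 is at most 101, costing at least 103 − 101 = 2 against the maximum total of 1545.
We can afford to lose at most 1545 − 1532 = 13, so at most ⌊13/2⌋ = 6 fall short, and at least 9 are ≥ 102.
Exactly 9 works: 9 values at 103 and 6 at 101 total 1533; lower one of the high values by 1 (still ≥ 102) to hit 1532.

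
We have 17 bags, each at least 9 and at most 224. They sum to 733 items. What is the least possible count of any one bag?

9

To make one bag as small as possible, make the other 16 as large as possible.
The other 16 can take up 16 × 224 = 3584 ≥ 733 − 9, so one bag can sit at its floor of 9.
Achievable: one at 9 and the other 16 totalling 724, which fits since 16 × 9 ≤ 724 ≤ 16 × 224.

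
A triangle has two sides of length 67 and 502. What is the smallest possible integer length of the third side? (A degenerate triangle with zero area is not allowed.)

436

The third side must exceed |67 − 502| = 435.
The smallest integer above 435 is 436.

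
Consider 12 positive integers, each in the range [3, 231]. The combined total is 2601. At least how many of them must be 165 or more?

10

If only k of them are at least 165, the other 12 − k are at most 164, so the total is at most k·231 + (12 − k)·164.
This must reach 2601, so k·231 + (12 − k)·164 ≥ 2601, giving k ≥ 10.
Exactly 10 works: 10 values at 231 and 2 at 164 total 2638; lower one of the high values by 37 (still ≥ 165) to hit 2601.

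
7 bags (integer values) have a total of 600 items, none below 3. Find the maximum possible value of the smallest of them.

85

The 7 values sum to 600, so their minimum is at most ⌊600/7⌋ = 85.
Taking 2 copies of 85 and 5 copies of 86 gives exactly 600, so 85 is attained.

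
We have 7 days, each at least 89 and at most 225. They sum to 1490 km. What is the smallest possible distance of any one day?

140

Minimizing one value means maximizing the remaining 6.
The other 6 contribute at most 6 × 225 = 1350, leaving at least 1490 − 1350 = 140.
Since 140 ≥ 89, this is achievable: one at 140 and 6 at 225.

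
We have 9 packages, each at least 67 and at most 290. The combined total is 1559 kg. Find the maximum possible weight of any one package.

290

To make one package as large as possible, make the other 8 as small as possible.
The other 8 contribute at least 8 × 67 = 536, leaving at most 1559 − 536 = 1023.
But each package is capped at 290, so the maximum is 290.
Achievable: one at 290 and the other 8 totalling 1269, which fits since 8 × 67 ≤ 1269 ≤ 8 × 290.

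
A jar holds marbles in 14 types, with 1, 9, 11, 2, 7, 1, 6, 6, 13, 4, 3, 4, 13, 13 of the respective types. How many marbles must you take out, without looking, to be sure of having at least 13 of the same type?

91

In the worst case you take as many as possible of each type without reaching 13: 1 + 9 + 11 + 2 + 7 + 1 + 6 + 6 + 12 + 4 + 3 + 4 + 12 + 12 = 90.
The next one must give 13 of some type, so 90 + 1 = 91.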